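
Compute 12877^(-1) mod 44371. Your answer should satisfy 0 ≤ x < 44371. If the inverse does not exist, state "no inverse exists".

Apply the Euclidean algorithm to 44371 and 12877:
44371 = 3×12877 + 5740
12877 = 2×5740 + 1397
5740 = 4×1397 + 152
1397 = 9×152 + 29
152 = 5×29 + 7
29 = 4×7 + 1
7 = 7×1 + 0
gcd = 1, so the inverse exists. Back-substitute:
1 = 29 − 4·7
1 = −4·152 + 21·29
1 = 21·1397 − 193·152
1 = −193·5740 + 793·1397
1 = 793·12877 − 1779·5740
1 = −1779·44371 + 6130·12877
So 12877·6130 ≡ 1 (mod 44371).

6130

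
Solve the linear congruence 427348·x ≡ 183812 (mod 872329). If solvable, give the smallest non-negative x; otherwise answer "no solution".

793896

First find gcd(427348, 872329):
872329 = 2·427348 + 17633
427348 = 24·17633 + 4156
17633 = 4·4156 + 1009
4156 = 4·1009 + 120
1009 = 8·120 + 49
120 = 2·49 + 22
49 = 2·22 + 5
22 = 4·5 + 2
5 = 2·2 + 1
2 = 2·1 + 0
gcd = 1, so a unique solution mod 872329 exists.
Back-substitute for the Bézout coefficients:
1 = 5 − 2·2
1 = −2·22 + 9·5
1 = 9·49 − 20·22
1 = −20·120 + 49·49
1 = 49·1009 − 412·120
1 = −412·4156 + 1697·1009
1 = 1697·17633 − 7200·4156
1 = −7200·427348 + 174497·17633
1 = 174497·872329 − 356194·427348
So 427348·(-356194) ≡ 1 (mod 872329), giving 427348⁻¹ ≡ 516135.
x ≡ 427348⁻¹·183812 ≡ 516135·183812 ≡ 793896 (mod 872329).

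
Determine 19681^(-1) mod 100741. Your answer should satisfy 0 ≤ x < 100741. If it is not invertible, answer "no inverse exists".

88364

Run Euclid on (100741, 19681):
100741 = 5×19681 + 2336
19681 = 8×2336 + 993
2336 = 2×993 + 350
993 = 2×350 + 293
350 = 1×293 + 57
293 = 5×57 + 8
57 = 7×8 + 1
8 = 8×1 + 0
gcd = 1, so the inverse exists. Back-substitute:
1 = 57 − 7·8
1 = −7·293 + 36·57
1 = 36·350 − 43·293
1 = −43·993 + 122·350
1 = 122·2336 − 287·993
1 = −287·19681 + 2418·2336
1 = 2418·100741 − 12377·19681
So 19681·(-12377) ≡ 1 (mod 100741), and -12377 ≡ 88364 (mod 100741).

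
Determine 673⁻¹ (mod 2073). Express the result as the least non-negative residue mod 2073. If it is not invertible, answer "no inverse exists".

Extended Euclidean algorithm:
2073 = 3×673 + 54
673 = 12×54 + 25
54 = 2×25 + 4
25 = 6×4 + 1
4 = 4×1 + 0
The gcd is 1. Working backward:
1 = 25 − 6·4
1 = −6·54 + 13·25
1 = 13·673 − 162·54
1 = −162·2073 + 499·673
So 673·499 ≡ 1 (mod 2073).

499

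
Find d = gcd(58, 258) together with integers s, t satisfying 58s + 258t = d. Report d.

2

Euclidean algorithm:
258 = 4×58 + 26
58 = 2×26 + 6
26 = 4×6 + 2
6 = 3×2 + 0
gcd(58, 258) = 2.
Express as a combination:
2 = 26 − 4·6
2 = −4·58 + 9·26
2 = 9·258 − 40·58
So 2 = (9)·258 + (-40)·58.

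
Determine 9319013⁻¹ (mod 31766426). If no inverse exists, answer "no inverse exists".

Run Euclid on (31766426, 9319013):
31766426 = 3*9319013 + 3809387
9319013 = 2*3809387 + 1700239
3809387 = 2*1700239 + 408909
1700239 = 4*408909 + 64603
408909 = 6*64603 + 21291
64603 = 3*21291 + 730
21291 = 29*730 + 121
730 = 6*121 + 4
121 = 30*4 + 1
4 = 4*1 + 0
The gcd is 1. Working backward:
1 = 121 − 30·4
1 = −30·730 + 181·121
1 = 181·21291 − 5279·730
1 = −5279·64603 + 16018·21291
1 = 16018·408909 − 101387·64603
1 = −101387·1700239 + 421566·408909
1 = 421566·3809387 − 944519·1700239
1 = −944519·9319013 + 2310604·3809387
1 = 2310604·31766426 − 7876331·9319013
So 9319013·(-7876331) ≡ 1 (mod 31766426), and -7876331 ≡ 23890095 (mod 31766426).

23890095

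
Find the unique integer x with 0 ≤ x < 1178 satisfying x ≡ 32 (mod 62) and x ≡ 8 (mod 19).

1148

Write x = 32 + 62·k. Then 62·k ≡ 8 − 32 ≡ 14 (mod 19).
Need 62⁻¹ mod 19. Extended Euclid on (19, 5):
19 = 3*5 + 4
5 = 1*4 + 1
4 = 4*1 + 0
Back-substitute:
1 = 5 − 4
1 = −19 + 4·5
62⁻¹ ≡ 4 (mod 19), so k ≡ 4·14 ≡ 18 (mod 19).
x = 32 + 62·18 = 1148.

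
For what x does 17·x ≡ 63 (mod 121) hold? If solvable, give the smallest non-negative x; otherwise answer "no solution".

First find gcd(17, 121):
121 = 7×17 + 2
17 = 8×2 + 1
2 = 2×1 + 0
gcd = 1, so a unique solution mod 121 exists.
Back-substitute for the Bézout coefficients:
1 = 17 − 8·2
1 = −8·121 + 57·17
So 17·(57) ≡ 1 (mod 121), giving 17⁻¹ ≡ 57.
x ≡ 17⁻¹·63 ≡ 57·63 ≡ 82 (mod 121).

82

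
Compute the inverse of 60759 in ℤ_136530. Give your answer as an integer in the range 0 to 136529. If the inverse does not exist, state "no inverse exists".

Euclidean algorithm on 136530, 60759:
136530 = 2×60759 + 15012
60759 = 4×15012 + 711
15012 = 21×711 + 81
711 = 8×81 + 63
81 = 1×63 + 18
63 = 3×18 + 9
18 = 2×9 + 0
gcd(60759, 136530) = 9 ≠ 1, so 60759 has no multiplicative inverse modulo 136530.

no inverse exists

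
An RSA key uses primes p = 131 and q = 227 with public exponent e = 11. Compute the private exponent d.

2671

φ(n) = (p−1)(q−1) = 130·226 = 29380.
Need d with 11·d ≡ 1 (mod 29380). Apply the extended Euclidean algorithm:
29380 = 2670×11 + 10
11 = 1×10 + 1
10 = 10×1 + 0
Back-substitute:
1 = 11 − 10
1 = −29380 + 2671·11
So 11·2671 ≡ 1 (mod 29380), hence d = 2671.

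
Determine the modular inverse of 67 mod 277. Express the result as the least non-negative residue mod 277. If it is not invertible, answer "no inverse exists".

215

Run Euclid on (277, 67):
277 = 4*67 + 9
67 = 7*9 + 4
9 = 2*4 + 1
4 = 4*1 + 0
The gcd is 1. Working backward:
1 = 9 − 2·4
1 = −2·67 + 15·9
1 = 15·277 − 62·67
Thus 67·(-62) ≡ 1 (mod 277); reducing, -62 mod 277 = 215.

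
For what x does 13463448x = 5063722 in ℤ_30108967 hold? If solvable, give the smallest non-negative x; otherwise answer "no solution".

First find gcd(13463448, 30108967):
30108967 = 2×13463448 + 3182071
13463448 = 4×3182071 + 735164
3182071 = 4×735164 + 241415
735164 = 3×241415 + 10919
241415 = 22×10919 + 1197
10919 = 9×1197 + 146
1197 = 8×146 + 29
146 = 5×29 + 1
29 = 29×1 + 0
gcd = 1, so a unique solution mod 30108967 exists.
Back-substitute for the Bézout coefficients:
1 = 146 − 5·29
1 = −5·1197 + 41·146
1 = 41·10919 − 374·1197
1 = −374·241415 + 8269·10919
1 = 8269·735164 − 25181·241415
1 = −25181·3182071 + 108993·735164
1 = 108993·13463448 − 461153·3182071
1 = −461153·30108967 + 1031299·13463448
So 13463448·(1031299) ≡ 1 (mod 30108967), giving 13463448⁻¹ ≡ 1031299.
x ≡ 13463448⁻¹·5063722 ≡ 1031299·5063722 ≡ 21871497 (mod 30108967).

21871497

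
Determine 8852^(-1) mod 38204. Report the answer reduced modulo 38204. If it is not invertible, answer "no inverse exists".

no inverse exists

Euclidean algorithm on 38204, 8852:
38204 = 4*8852 + 2796
8852 = 3*2796 + 464
2796 = 6*464 + 12
464 = 38*12 + 8
12 = 1*8 + 4
8 = 2*4 + 0
The gcd is 4, not 1, hence no inverse exists.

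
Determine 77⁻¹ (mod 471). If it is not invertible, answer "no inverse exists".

gcd(471, 77) by repeated division:
471 = 6·77 + 9
77 = 8·9 + 5
9 = 1·5 + 4
5 = 1·4 + 1
4 = 4·1 + 0
Since gcd(77, 471) = 1, back-substitute to write 1 as a combination:
1 = 5 − 4
1 = −9 + 2·5
1 = 2·77 − 17·9
1 = −17·471 + 104·77
So 77·104 ≡ 1 (mod 471).

104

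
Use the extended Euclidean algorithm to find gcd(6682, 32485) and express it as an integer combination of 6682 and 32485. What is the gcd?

Apply Euclid's algorithm to 32485 and 6682:
32485 = 4·6682 + 5757
6682 = 1·5757 + 925
5757 = 6·925 + 207
925 = 4·207 + 97
207 = 2·97 + 13
97 = 7·13 + 6
13 = 2·6 + 1
6 = 6·1 + 0
gcd(6682, 32485) = 1.
Express as a combination:
1 = 13 − 2·6
1 = −2·97 + 15·13
1 = 15·207 − 32·97
1 = −32·925 + 143·207
1 = 143·5757 − 890·925
1 = −890·6682 + 1033·5757
1 = 1033·32485 − 5022·6682
So 1 = (1033)·32485 + (-5022)·6682.

1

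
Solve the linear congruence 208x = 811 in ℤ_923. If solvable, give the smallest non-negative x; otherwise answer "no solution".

no solution

gcd(208, 923):
923 = 4*208 + 91
208 = 2*91 + 26
91 = 3*26 + 13
26 = 2*13 + 0
gcd = 13, but 13 ∤ 811, so the congruence has no solution.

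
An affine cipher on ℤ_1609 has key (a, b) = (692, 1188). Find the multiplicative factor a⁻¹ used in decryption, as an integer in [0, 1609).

Extended Euclidean algorithm:
1609 = 2×692 + 225
692 = 3×225 + 17
225 = 13×17 + 4
17 = 4×4 + 1
4 = 4×1 + 0
gcd = 1, so the inverse exists. Back-substitute:
1 = 17 − 4·4
1 = −4·225 + 53·17
1 = 53·692 − 163·225
1 = −163·1609 + 379·692
So 692·379 ≡ 1 (mod 1609).

379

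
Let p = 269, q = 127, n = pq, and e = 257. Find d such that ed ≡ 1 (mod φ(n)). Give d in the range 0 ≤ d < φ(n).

30089

φ(n) = (p−1)(q−1) = 268·126 = 33768.
Need d with 257·d ≡ 1 (mod 33768). Apply the extended Euclidean algorithm:
33768 = 131*257 + 101
257 = 2*101 + 55
101 = 1*55 + 46
55 = 1*46 + 9
46 = 5*9 + 1
9 = 9*1 + 0
Back-substitute:
1 = 46 − 5·9
1 = −5·55 + 6·46
1 = 6·101 − 11·55
1 = −11·257 + 28·101
1 = 28·33768 − 3679·257
So 257·(-3679) ≡ 1 (mod 33768), hence d ≡ -3679 ≡ 30089 (mod 33768).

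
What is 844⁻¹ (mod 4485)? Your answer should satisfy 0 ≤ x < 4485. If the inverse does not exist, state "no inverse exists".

Apply the Euclidean algorithm to 4485 and 844:
4485 = 5×844 + 265
844 = 3×265 + 49
265 = 5×49 + 20
49 = 2×20 + 9
20 = 2×9 + 2
9 = 4×2 + 1
2 = 2×1 + 0
gcd = 1, so the inverse exists. Back-substitute:
1 = 9 − 4·2
1 = −4·20 + 9·9
1 = 9·49 − 22·20
1 = −22·265 + 119·49
1 = 119·844 − 379·265
1 = −379·4485 + 2014·844
So 844·2014 ≡ 1 (mod 4485).

2014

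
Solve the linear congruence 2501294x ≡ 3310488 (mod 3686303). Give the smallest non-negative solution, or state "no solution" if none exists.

First find gcd(2501294, 3686303):
3686303 = 1×2501294 + 1185009
2501294 = 2×1185009 + 131276
1185009 = 9×131276 + 3525
131276 = 37×3525 + 851
3525 = 4×851 + 121
851 = 7×121 + 4
121 = 30×4 + 1
4 = 4×1 + 0
gcd = 1, so a unique solution mod 3686303 exists.
Back-substitute for the Bézout coefficients:
1 = 121 − 30·4
1 = −30·851 + 211·121
1 = 211·3525 − 874·851
1 = −874·131276 + 32549·3525
1 = 32549·1185009 − 293815·131276
1 = −293815·2501294 + 620179·1185009
1 = 620179·3686303 − 913994·2501294
So 2501294·(-913994) ≡ 1 (mod 3686303), giving 2501294⁻¹ ≡ 2772309.
x ≡ 2501294⁻¹·3310488 ≡ 2772309·3310488 ≡ 2941570 (mod 3686303).

2941570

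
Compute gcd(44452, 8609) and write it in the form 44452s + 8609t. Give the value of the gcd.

1

Repeated division:
44452 = 5·8609 + 1407
8609 = 6·1407 + 167
1407 = 8·167 + 71
167 = 2·71 + 25
71 = 2·25 + 21
25 = 1·21 + 4
21 = 5·4 + 1
4 = 4·1 + 0
gcd(44452, 8609) = 1.
Back-substituting:
1 = 21 − 5·4
1 = −5·25 + 6·21
1 = 6·71 − 17·25
1 = −17·167 + 40·71
1 = 40·1407 − 337·167
1 = −337·8609 + 2062·1407
1 = 2062·44452 − 10647·8609
So 1 = (2062)·44452 + (-10647)·8609.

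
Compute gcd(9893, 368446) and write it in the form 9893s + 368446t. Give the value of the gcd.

Apply Euclid's algorithm to 368446 and 9893:
368446 = 37·9893 + 2405
9893 = 4·2405 + 273
2405 = 8·273 + 221
273 = 1·221 + 52
221 = 4·52 + 13
52 = 4·13 + 0
gcd(9893, 368446) = 13.
Express as a combination:
13 = 221 − 4·52
13 = −4·273 + 5·221
13 = 5·2405 − 44·273
13 = −44·9893 + 181·2405
13 = 181·368446 − 6741·9893
So 13 = (181)·368446 + (-6741)·9893.

13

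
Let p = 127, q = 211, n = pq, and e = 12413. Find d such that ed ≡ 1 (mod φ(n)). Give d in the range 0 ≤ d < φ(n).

φ(n) = (p−1)(q−1) = 126·210 = 26460.
Need d with 12413·d ≡ 1 (mod 26460). Apply the extended Euclidean algorithm:
26460 = 2*12413 + 1634
12413 = 7*1634 + 975
1634 = 1*975 + 659
975 = 1*659 + 316
659 = 2*316 + 27
316 = 11*27 + 19
27 = 1*19 + 8
19 = 2*8 + 3
8 = 2*3 + 2
3 = 1*2 + 1
2 = 2*1 + 0
Back-substitute:
1 = 3 − 2
1 = −8 + 3·3
1 = 3·19 − 7·8
1 = −7·27 + 10·19
1 = 10·316 − 117·27
1 = −117·659 + 244·316
1 = 244·975 − 361·659
1 = −361·1634 + 605·975
1 = 605·12413 − 4596·1634
1 = −4596·26460 + 9797·12413
So 12413·9797 ≡ 1 (mod 26460), hence d = 9797.

9797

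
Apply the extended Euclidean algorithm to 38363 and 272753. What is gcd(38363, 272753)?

Euclidean algorithm:
272753 = 7×38363 + 4212
38363 = 9×4212 + 455
4212 = 9×455 + 117
455 = 3×117 + 104
117 = 1×104 + 13
104 = 8×13 + 0
gcd(38363, 272753) = 13.
Express as a combination:
13 = 117 − 104
13 = −455 + 4·117
13 = 4·4212 − 37·455
13 = −37·38363 + 337·4212
13 = 337·272753 − 2396·38363
So 13 = (337)·272753 + (-2396)·38363.

13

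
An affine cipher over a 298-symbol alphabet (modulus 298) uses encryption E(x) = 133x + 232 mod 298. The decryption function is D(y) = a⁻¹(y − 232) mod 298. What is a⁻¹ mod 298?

121

Apply the Euclidean algorithm to 298 and 133:
298 = 2*133 + 32
133 = 4*32 + 5
32 = 6*5 + 2
5 = 2*2 + 1
2 = 2*1 + 0
Since gcd(133, 298) = 1, back-substitute to write 1 as a combination:
1 = 5 − 2·2
1 = −2·32 + 13·5
1 = 13·133 − 54·32
1 = −54·298 + 121·133
So 133·121 ≡ 1 (mod 298).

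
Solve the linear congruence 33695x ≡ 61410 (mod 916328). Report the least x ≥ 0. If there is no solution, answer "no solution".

First find gcd(33695, 916328):
916328 = 27·33695 + 6563
33695 = 5·6563 + 880
6563 = 7·880 + 403
880 = 2·403 + 74
403 = 5·74 + 33
74 = 2·33 + 8
33 = 4·8 + 1
8 = 8·1 + 0
gcd = 1, so a unique solution mod 916328 exists.
Back-substitute for the Bézout coefficients:
1 = 33 − 4·8
1 = −4·74 + 9·33
1 = 9·403 − 49·74
1 = −49·880 + 107·403
1 = 107·6563 − 798·880
1 = −798·33695 + 4097·6563
1 = 4097·916328 − 111417·33695
So 33695·(-111417) ≡ 1 (mod 916328), giving 33695⁻¹ ≡ 804911.
x ≡ 33695⁻¹·61410 ≡ 804911·61410 ≡ 103206 (mod 916328).

103206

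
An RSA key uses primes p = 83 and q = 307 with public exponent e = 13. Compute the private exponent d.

φ(n) = (p−1)(q−1) = 82·306 = 25092.
Need d with 13·d ≡ 1 (mod 25092). Apply the extended Euclidean algorithm:
25092 = 1930×13 + 2
13 = 6×2 + 1
2 = 2×1 + 0
Back-substitute:
1 = 13 − 6·2
1 = −6·25092 + 11581·13
So 13·11581 ≡ 1 (mod 25092), hence d = 11581.

11581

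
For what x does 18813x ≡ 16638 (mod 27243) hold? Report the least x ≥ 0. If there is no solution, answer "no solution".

179

First find gcd(18813, 27243):
27243 = 1×18813 + 8430
18813 = 2×8430 + 1953
8430 = 4×1953 + 618
1953 = 3×618 + 99
618 = 6×99 + 24
99 = 4×24 + 3
24 = 8×3 + 0
gcd = 3 and 3 | 16638, so solutions exist. Divide through by 3: 6271x ≡ 5546 (mod 9081).
Now find 6271⁻¹ mod 9081:
9081 = 1·6271 + 2810
6271 = 2·2810 + 651
2810 = 4·651 + 206
651 = 3·206 + 33
206 = 6·33 + 8
33 = 4·8 + 1
8 = 8·1 + 0
Back-substitute:
1 = 33 − 4·8
1 = −4·206 + 25·33
1 = 25·651 − 79·206
1 = −79·2810 + 341·651
1 = 341·6271 − 761·2810
1 = −761·9081 + 1102·6271
So 6271⁻¹ ≡ 1102 (mod 9081).
Then x ≡ 1102·5546 ≡ 179 (mod 9081); the smallest non-negative solution is x = 179.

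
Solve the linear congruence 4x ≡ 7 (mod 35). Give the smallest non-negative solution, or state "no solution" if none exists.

First find gcd(4, 35):
35 = 8*4 + 3
4 = 1*3 + 1
3 = 3*1 + 0
gcd = 1, so a unique solution mod 35 exists.
Back-substitute for the Bézout coefficients:
1 = 4 − 3
1 = −35 + 9·4
So 4·(9) ≡ 1 (mod 35), giving 4⁻¹ ≡ 9.
x ≡ 4⁻¹·7 ≡ 9·7 ≡ 28 (mod 35).

28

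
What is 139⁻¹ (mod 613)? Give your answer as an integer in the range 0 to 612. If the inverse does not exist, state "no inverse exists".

172

Run Euclid on (613, 139):
613 = 4*139 + 57
139 = 2*57 + 25
57 = 2*25 + 7
25 = 3*7 + 4
7 = 1*4 + 3
4 = 1*3 + 1
3 = 3*1 + 0
gcd = 1, so the inverse exists. Back-substitute:
1 = 4 − 3
1 = −7 + 2·4
1 = 2·25 − 7·7
1 = −7·57 + 16·25
1 = 16·139 − 39·57
1 = −39·613 + 172·139
So 139·172 ≡ 1 (mod 613).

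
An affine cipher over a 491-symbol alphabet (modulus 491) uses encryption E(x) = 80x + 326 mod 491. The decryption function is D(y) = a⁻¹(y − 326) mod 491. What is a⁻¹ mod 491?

178

gcd(491, 80) by repeated division:
491 = 6·80 + 11
80 = 7·11 + 3
11 = 3·3 + 2
3 = 1·2 + 1
2 = 2·1 + 0
The gcd is 1. Working backward:
1 = 3 − 2
1 = −11 + 4·3
1 = 4·80 − 29·11
1 = −29·491 + 178·80
So 80·178 ≡ 1 (mod 491).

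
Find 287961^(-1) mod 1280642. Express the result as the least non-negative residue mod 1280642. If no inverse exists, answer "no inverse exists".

gcd(1280642, 287961) by repeated division:
1280642 = 4*287961 + 128798
287961 = 2*128798 + 30365
128798 = 4*30365 + 7338
30365 = 4*7338 + 1013
7338 = 7*1013 + 247
1013 = 4*247 + 25
247 = 9*25 + 22
25 = 1*22 + 3
22 = 7*3 + 1
3 = 3*1 + 0
The gcd is 1. Working backward:
1 = 22 − 7·3
1 = −7·25 + 8·22
1 = 8·247 − 79·25
1 = −79·1013 + 324·247
1 = 324·7338 − 2347·1013
1 = −2347·30365 + 9712·7338
1 = 9712·128798 − 41195·30365
1 = −41195·287961 + 92102·128798
1 = 92102·1280642 − 409603·287961
So 287961·(-409603) ≡ 1 (mod 1280642), and -409603 ≡ 871039 (mod 1280642).

871039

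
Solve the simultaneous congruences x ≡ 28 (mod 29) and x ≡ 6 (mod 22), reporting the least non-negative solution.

28

Write x = 28 + 29·k. Then 29·k ≡ 6 − 28 ≡ 0 (mod 22).
Need 29⁻¹ mod 22. Extended Euclid on (22, 7):
22 = 3*7 + 1
7 = 7*1 + 0
Back-substitute:
1 = 22 − 3·7
29⁻¹ ≡ 19 (mod 22), so k ≡ 19·0 ≡ 0 (mod 22).
x = 28 + 29·0 = 28.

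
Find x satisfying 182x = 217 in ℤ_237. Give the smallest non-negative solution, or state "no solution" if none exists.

65

First find gcd(182, 237):
237 = 1*182 + 55
182 = 3*55 + 17
55 = 3*17 + 4
17 = 4*4 + 1
4 = 4*1 + 0
gcd = 1, so a unique solution mod 237 exists.
Back-substitute for the Bézout coefficients:
1 = 17 − 4·4
1 = −4·55 + 13·17
1 = 13·182 − 43·55
1 = −43·237 + 56·182
So 182·(56) ≡ 1 (mod 237), giving 182⁻¹ ≡ 56.
x ≡ 182⁻¹·217 ≡ 56·217 ≡ 65 (mod 237).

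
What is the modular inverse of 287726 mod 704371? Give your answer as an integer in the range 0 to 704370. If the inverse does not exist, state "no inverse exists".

Extended Euclidean algorithm:
704371 = 2·287726 + 128919
287726 = 2·128919 + 29888
128919 = 4·29888 + 9367
29888 = 3·9367 + 1787
9367 = 5·1787 + 432
1787 = 4·432 + 59
432 = 7·59 + 19
59 = 3·19 + 2
19 = 9·2 + 1
2 = 2·1 + 0
gcd = 1, so the inverse exists. Back-substitute:
1 = 19 − 9·2
1 = −9·59 + 28·19
1 = 28·432 − 205·59
1 = −205·1787 + 848·432
1 = 848·9367 − 4445·1787
1 = −4445·29888 + 14183·9367
1 = 14183·128919 − 61177·29888
1 = −61177·287726 + 136537·128919
1 = 136537·704371 − 334251·287726
Thus 287726·(-334251) ≡ 1 (mod 704371); reducing, -334251 mod 704371 = 370120.

370120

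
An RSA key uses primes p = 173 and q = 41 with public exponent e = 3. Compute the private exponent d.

4587

φ(n) = (p−1)(q−1) = 172·40 = 6880.
Need d with 3·d ≡ 1 (mod 6880). Apply the extended Euclidean algorithm:
6880 = 2293×3 + 1
3 = 3×1 + 0
Back-substitute:
1 = 6880 − 2293·3
So 3·(-2293) ≡ 1 (mod 6880), hence d ≡ -2293 ≡ 4587 (mod 6880).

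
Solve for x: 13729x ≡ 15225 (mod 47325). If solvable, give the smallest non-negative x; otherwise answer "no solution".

First find gcd(13729, 47325):
47325 = 3*13729 + 6138
13729 = 2*6138 + 1453
6138 = 4*1453 + 326
1453 = 4*326 + 149
326 = 2*149 + 28
149 = 5*28 + 9
28 = 3*9 + 1
9 = 9*1 + 0
gcd = 1, so a unique solution mod 47325 exists.
Back-substitute for the Bézout coefficients:
1 = 28 − 3·9
1 = −3·149 + 16·28
1 = 16·326 − 35·149
1 = −35·1453 + 156·326
1 = 156·6138 − 659·1453
1 = −659·13729 + 1474·6138
1 = 1474·47325 − 5081·13729
So 13729·(-5081) ≡ 1 (mod 47325), giving 13729⁻¹ ≡ 42244.
x ≡ 13729⁻¹·15225 ≡ 42244·15225 ≡ 18150 (mod 47325).

18150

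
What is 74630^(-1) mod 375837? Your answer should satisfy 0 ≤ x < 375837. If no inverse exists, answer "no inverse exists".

gcd(375837, 74630) by repeated division:
375837 = 5·74630 + 2687
74630 = 27·2687 + 2081
2687 = 1·2081 + 606
2081 = 3·606 + 263
606 = 2·263 + 80
263 = 3·80 + 23
80 = 3·23 + 11
23 = 2·11 + 1
11 = 11·1 + 0
gcd = 1, so the inverse exists. Back-substitute:
1 = 23 − 2·11
1 = −2·80 + 7·23
1 = 7·263 − 23·80
1 = −23·606 + 53·263
1 = 53·2081 − 182·606
1 = −182·2687 + 235·2081
1 = 235·74630 − 6527·2687
1 = −6527·375837 + 32870·74630
So 74630·32870 ≡ 1 (mod 375837).

32870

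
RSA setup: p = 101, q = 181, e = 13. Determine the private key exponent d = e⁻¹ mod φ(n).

φ(n) = (p−1)(q−1) = 100·180 = 18000.
Need d with 13·d ≡ 1 (mod 18000). Apply the extended Euclidean algorithm:
18000 = 1384×13 + 8
13 = 1×8 + 5
8 = 1×5 + 3
5 = 1×3 + 2
3 = 1×2 + 1
2 = 2×1 + 0
Back-substitute:
1 = 3 − 2
1 = −5 + 2·3
1 = 2·8 − 3·5
1 = −3·13 + 5·8
1 = 5·18000 − 6923·13
So 13·(-6923) ≡ 1 (mod 18000), hence d ≡ -6923 ≡ 11077 (mod 18000).

11077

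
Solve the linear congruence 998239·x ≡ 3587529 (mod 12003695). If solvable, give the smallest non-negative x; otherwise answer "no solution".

First find gcd(998239, 12003695):
12003695 = 12·998239 + 24827
998239 = 40·24827 + 5159
24827 = 4·5159 + 4191
5159 = 1·4191 + 968
4191 = 4·968 + 319
968 = 3·319 + 11
319 = 29·11 + 0
gcd = 11 and 11 | 3587529, so solutions exist. Divide through by 11: 90749x ≡ 326139 (mod 1091245).
Now find 90749⁻¹ mod 1091245:
1091245 = 12*90749 + 2257
90749 = 40*2257 + 469
2257 = 4*469 + 381
469 = 1*381 + 88
381 = 4*88 + 29
88 = 3*29 + 1
29 = 29*1 + 0
Back-substitute:
1 = 88 − 3·29
1 = −3·381 + 13·88
1 = 13·469 − 16·381
1 = −16·2257 + 77·469
1 = 77·90749 − 3096·2257
1 = −3096·1091245 + 37229·90749
So 90749⁻¹ ≡ 37229 (mod 1091245).
Then x ≡ 37229·326139 ≡ 636961 (mod 1091245); the smallest non-negative solution is x = 636961.

636961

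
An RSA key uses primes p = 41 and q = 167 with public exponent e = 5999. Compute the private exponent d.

φ(n) = (p−1)(q−1) = 40·166 = 6640.
Need d with 5999·d ≡ 1 (mod 6640). Apply the extended Euclidean algorithm:
6640 = 1*5999 + 641
5999 = 9*641 + 230
641 = 2*230 + 181
230 = 1*181 + 49
181 = 3*49 + 34
49 = 1*34 + 15
34 = 2*15 + 4
15 = 3*4 + 3
4 = 1*3 + 1
3 = 3*1 + 0
Back-substitute:
1 = 4 − 3
1 = −15 + 4·4
1 = 4·34 − 9·15
1 = −9·49 + 13·34
1 = 13·181 − 48·49
1 = −48·230 + 61·181
1 = 61·641 − 170·230
1 = −170·5999 + 1591·641
1 = 1591·6640 − 1761·5999
So 5999·(-1761) ≡ 1 (mod 6640), hence d ≡ -1761 ≡ 4879 (mod 6640).

4879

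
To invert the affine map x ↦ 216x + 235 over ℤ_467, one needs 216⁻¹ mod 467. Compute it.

80

Extended Euclidean algorithm:
467 = 2×216 + 35
216 = 6×35 + 6
35 = 5×6 + 5
6 = 1×5 + 1
5 = 5×1 + 0
gcd = 1, so the inverse exists. Back-substitute:
1 = 6 − 5
1 = −35 + 6·6
1 = 6·216 − 37·35
1 = −37·467 + 80·216
So 216·80 ≡ 1 (mod 467).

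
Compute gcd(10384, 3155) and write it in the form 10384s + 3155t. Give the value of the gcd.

Repeated division:
10384 = 3·3155 + 919
3155 = 3·919 + 398
919 = 2·398 + 123
398 = 3·123 + 29
123 = 4·29 + 7
29 = 4·7 + 1
7 = 7·1 + 0
gcd(10384, 3155) = 1.
Back-substituting:
1 = 29 − 4·7
1 = −4·123 + 17·29
1 = 17·398 − 55·123
1 = −55·919 + 127·398
1 = 127·3155 − 436·919
1 = −436·10384 + 1435·3155
So 1 = (-436)·10384 + (1435)·3155.

1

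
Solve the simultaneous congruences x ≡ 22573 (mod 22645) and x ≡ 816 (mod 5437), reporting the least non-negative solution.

Write x = 22573 + 22645·k. Then 22645·k ≡ 816 − 22573 ≡ 5428 (mod 5437).
Need 22645⁻¹ mod 5437. Extended Euclid on (5437, 897):
5437 = 6*897 + 55
897 = 16*55 + 17
55 = 3*17 + 4
17 = 4*4 + 1
4 = 4*1 + 0
Back-substitute:
1 = 17 − 4·4
1 = −4·55 + 13·17
1 = 13·897 − 212·55
1 = −212·5437 + 1285·897
22645⁻¹ ≡ 1285 (mod 5437), so k ≡ 1285·5428 ≡ 4746 (mod 5437).
x = 22573 + 22645·4746 = 107495743.

107495743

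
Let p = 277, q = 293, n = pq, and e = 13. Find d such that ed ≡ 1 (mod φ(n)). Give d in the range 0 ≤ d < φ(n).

30997

φ(n) = (p−1)(q−1) = 276·292 = 80592.
Need d with 13·d ≡ 1 (mod 80592). Apply the extended Euclidean algorithm:
80592 = 6199×13 + 5
13 = 2×5 + 3
5 = 1×3 + 2
3 = 1×2 + 1
2 = 2×1 + 0
Back-substitute:
1 = 3 − 2
1 = −5 + 2·3
1 = 2·13 − 5·5
1 = −5·80592 + 30997·13
So 13·30997 ≡ 1 (mod 80592), hence d = 30997.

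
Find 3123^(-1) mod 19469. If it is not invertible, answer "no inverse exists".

Extended Euclidean algorithm:
19469 = 6*3123 + 731
3123 = 4*731 + 199
731 = 3*199 + 134
199 = 1*134 + 65
134 = 2*65 + 4
65 = 16*4 + 1
4 = 4*1 + 0
Since gcd(3123, 19469) = 1, back-substitute to write 1 as a combination:
1 = 65 − 16·4
1 = −16·134 + 33·65
1 = 33·199 − 49·134
1 = −49·731 + 180·199
1 = 180·3123 − 769·731
1 = −769·19469 + 4794·3123
So 3123·4794 ≡ 1 (mod 19469).

4794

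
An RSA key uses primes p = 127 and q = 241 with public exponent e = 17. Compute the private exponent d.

φ(n) = (p−1)(q−1) = 126·240 = 30240.
Need d with 17·d ≡ 1 (mod 30240). Apply the extended Euclidean algorithm:
30240 = 1778×17 + 14
17 = 1×14 + 3
14 = 4×3 + 2
3 = 1×2 + 1
2 = 2×1 + 0
Back-substitute:
1 = 3 − 2
1 = −14 + 5·3
1 = 5·17 − 6·14
1 = −6·30240 + 10673·17
So 17·10673 ≡ 1 (mod 30240), hence d = 10673.

10673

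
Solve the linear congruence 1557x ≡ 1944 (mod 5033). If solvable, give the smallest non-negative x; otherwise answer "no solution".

First find gcd(1557, 5033):
5033 = 3·1557 + 362
1557 = 4·362 + 109
362 = 3·109 + 35
109 = 3·35 + 4
35 = 8·4 + 3
4 = 1·3 + 1
3 = 3·1 + 0
gcd = 1, so a unique solution mod 5033 exists.
Back-substitute for the Bézout coefficients:
1 = 4 − 3
1 = −35 + 9·4
1 = 9·109 − 28·35
1 = −28·362 + 93·109
1 = 93·1557 − 400·362
1 = −400·5033 + 1293·1557
So 1557·(1293) ≡ 1 (mod 5033), giving 1557⁻¹ ≡ 1293.
x ≡ 1557⁻¹·1944 ≡ 1293·1944 ≡ 2125 (mod 5033).

2125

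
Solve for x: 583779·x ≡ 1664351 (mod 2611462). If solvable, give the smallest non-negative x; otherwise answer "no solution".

no solution

gcd(583779, 2611462):
2611462 = 4×583779 + 276346
583779 = 2×276346 + 31087
276346 = 8×31087 + 27650
31087 = 1×27650 + 3437
27650 = 8×3437 + 154
3437 = 22×154 + 49
154 = 3×49 + 7
49 = 7×7 + 0
gcd = 7, but 7 ∤ 1664351, so the congruence has no solution.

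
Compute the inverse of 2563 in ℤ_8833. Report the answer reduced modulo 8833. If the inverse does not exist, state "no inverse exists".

Euclidean algorithm on 8833, 2563:
8833 = 3·2563 + 1144
2563 = 2·1144 + 275
1144 = 4·275 + 44
275 = 6·44 + 11
44 = 4·11 + 0
The gcd is 11, not 1, hence no inverse exists.

no inverse exists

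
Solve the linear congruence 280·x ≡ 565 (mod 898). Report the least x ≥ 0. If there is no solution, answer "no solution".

no solution

gcd(280, 898):
898 = 3*280 + 58
280 = 4*58 + 48
58 = 1*48 + 10
48 = 4*10 + 8
10 = 1*8 + 2
8 = 4*2 + 0
gcd = 2, but 2 ∤ 565, so the congruence has no solution.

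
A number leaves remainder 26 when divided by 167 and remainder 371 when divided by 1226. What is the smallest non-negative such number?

Write x = 26 + 167·k. Then 167·k ≡ 371 − 26 ≡ 345 (mod 1226).
Need 167⁻¹ mod 1226. Extended Euclid on (1226, 167):
1226 = 7·167 + 57
167 = 2·57 + 53
57 = 1·53 + 4
53 = 13·4 + 1
4 = 4·1 + 0
Back-substitute:
1 = 53 − 13·4
1 = −13·57 + 14·53
1 = 14·167 − 41·57
1 = −41·1226 + 301·167
167⁻¹ ≡ 301 (mod 1226), so k ≡ 301·345 ≡ 861 (mod 1226).
x = 26 + 167·861 = 143813.

143813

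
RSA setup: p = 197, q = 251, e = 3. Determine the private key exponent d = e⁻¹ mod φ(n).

32667

φ(n) = (p−1)(q−1) = 196·250 = 49000.
Need d with 3·d ≡ 1 (mod 49000). Apply the extended Euclidean algorithm:
49000 = 16333*3 + 1
3 = 3*1 + 0
Back-substitute:
1 = 49000 − 16333·3
So 3·(-16333) ≡ 1 (mod 49000), hence d ≡ -16333 ≡ 32667 (mod 49000).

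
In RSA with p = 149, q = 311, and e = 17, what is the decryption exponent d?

φ(n) = (p−1)(q−1) = 148·310 = 45880.
Need d with 17·d ≡ 1 (mod 45880). Apply the extended Euclidean algorithm:
45880 = 2698*17 + 14
17 = 1*14 + 3
14 = 4*3 + 2
3 = 1*2 + 1
2 = 2*1 + 0
Back-substitute:
1 = 3 − 2
1 = −14 + 5·3
1 = 5·17 − 6·14
1 = −6·45880 + 16193·17
So 17·16193 ≡ 1 (mod 45880), hence d = 16193.

16193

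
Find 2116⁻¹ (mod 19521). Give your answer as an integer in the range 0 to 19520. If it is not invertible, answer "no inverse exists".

Run Euclid on (19521, 2116):
19521 = 9*2116 + 477
2116 = 4*477 + 208
477 = 2*208 + 61
208 = 3*61 + 25
61 = 2*25 + 11
25 = 2*11 + 3
11 = 3*3 + 2
3 = 1*2 + 1
2 = 2*1 + 0
Since gcd(2116, 19521) = 1, back-substitute to write 1 as a combination:
1 = 3 − 2
1 = −11 + 4·3
1 = 4·25 − 9·11
1 = −9·61 + 22·25
1 = 22·208 − 75·61
1 = −75·477 + 172·208
1 = 172·2116 − 763·477
1 = −763·19521 + 7039·2116
So 2116·7039 ≡ 1 (mod 19521).

7039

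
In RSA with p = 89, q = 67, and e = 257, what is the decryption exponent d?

113

φ(n) = (p−1)(q−1) = 88·66 = 5808.
Need d with 257·d ≡ 1 (mod 5808). Apply the extended Euclidean algorithm:
5808 = 22×257 + 154
257 = 1×154 + 103
154 = 1×103 + 51
103 = 2×51 + 1
51 = 51×1 + 0
Back-substitute:
1 = 103 − 2·51
1 = −2·154 + 3·103
1 = 3·257 − 5·154
1 = −5·5808 + 113·257
So 257·113 ≡ 1 (mod 5808), hence d = 113.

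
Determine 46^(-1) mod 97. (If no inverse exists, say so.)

Apply the Euclidean algorithm to 97 and 46:
97 = 2×46 + 5
46 = 9×5 + 1
5 = 5×1 + 0
The gcd is 1. Working backward:
1 = 46 − 9·5
1 = −9·97 + 19·46
So 46·19 ≡ 1 (mod 97).

19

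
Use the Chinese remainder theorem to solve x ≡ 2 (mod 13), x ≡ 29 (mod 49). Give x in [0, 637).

Write x = 2 + 13·k. Then 13·k ≡ 29 − 2 ≡ 27 (mod 49).
Need 13⁻¹ mod 49. Extended Euclid on (49, 13):
49 = 3*13 + 10
13 = 1*10 + 3
10 = 3*3 + 1
3 = 3*1 + 0
Back-substitute:
1 = 10 − 3·3
1 = −3·13 + 4·10
1 = 4·49 − 15·13
13⁻¹ ≡ 34 (mod 49), so k ≡ 34·27 ≡ 36 (mod 49).
x = 2 + 13·36 = 470.

470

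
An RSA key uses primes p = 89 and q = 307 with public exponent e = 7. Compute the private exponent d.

3847

φ(n) = (p−1)(q−1) = 88·306 = 26928.
Need d with 7·d ≡ 1 (mod 26928). Apply the extended Euclidean algorithm:
26928 = 3846·7 + 6
7 = 1·6 + 1
6 = 6·1 + 0
Back-substitute:
1 = 7 − 6
1 = −26928 + 3847·7
So 7·3847 ≡ 1 (mod 26928), hence d = 3847.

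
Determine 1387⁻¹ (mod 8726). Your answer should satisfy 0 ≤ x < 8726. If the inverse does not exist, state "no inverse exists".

4039

Run Euclid on (8726, 1387):
8726 = 6×1387 + 404
1387 = 3×404 + 175
404 = 2×175 + 54
175 = 3×54 + 13
54 = 4×13 + 2
13 = 6×2 + 1
2 = 2×1 + 0
gcd = 1, so the inverse exists. Back-substitute:
1 = 13 − 6·2
1 = −6·54 + 25·13
1 = 25·175 − 81·54
1 = −81·404 + 187·175
1 = 187·1387 − 642·404
1 = −642·8726 + 4039·1387
So 1387·4039 ≡ 1 (mod 8726).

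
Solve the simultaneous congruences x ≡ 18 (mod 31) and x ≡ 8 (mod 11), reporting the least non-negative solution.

Write x = 18 + 31·k. Then 31·k ≡ 8 − 18 ≡ 1 (mod 11).
Need 31⁻¹ mod 11. Extended Euclid on (11, 9):
11 = 1×9 + 2
9 = 4×2 + 1
2 = 2×1 + 0
Back-substitute:
1 = 9 − 4·2
1 = −4·11 + 5·9
31⁻¹ ≡ 5 (mod 11), so k ≡ 5·1 ≡ 5 (mod 11).
x = 18 + 31·5 = 173.

173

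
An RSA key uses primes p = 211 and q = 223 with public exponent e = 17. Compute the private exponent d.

φ(n) = (p−1)(q−1) = 210·222 = 46620.
Need d with 17·d ≡ 1 (mod 46620). Apply the extended Euclidean algorithm:
46620 = 2742·17 + 6
17 = 2·6 + 5
6 = 1·5 + 1
5 = 5·1 + 0
Back-substitute:
1 = 6 − 5
1 = −17 + 3·6
1 = 3·46620 − 8227·17
So 17·(-8227) ≡ 1 (mod 46620), hence d ≡ -8227 ≡ 38393 (mod 46620).

38393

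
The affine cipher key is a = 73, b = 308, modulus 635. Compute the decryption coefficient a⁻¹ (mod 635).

87

Extended Euclidean algorithm:
635 = 8×73 + 51
73 = 1×51 + 22
51 = 2×22 + 7
22 = 3×7 + 1
7 = 7×1 + 0
Since gcd(73, 635) = 1, back-substitute to write 1 as a combination:
1 = 22 − 3·7
1 = −3·51 + 7·22
1 = 7·73 − 10·51
1 = −10·635 + 87·73
So 73·87 ≡ 1 (mod 635).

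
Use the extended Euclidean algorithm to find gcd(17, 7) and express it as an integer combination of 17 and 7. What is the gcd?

Euclidean algorithm:
17 = 2·7 + 3
7 = 2·3 + 1
3 = 3·1 + 0
gcd(17, 7) = 1.
Working backward:
1 = 7 − 2·3
1 = −2·17 + 5·7
So 1 = (-2)·17 + (5)·7.

1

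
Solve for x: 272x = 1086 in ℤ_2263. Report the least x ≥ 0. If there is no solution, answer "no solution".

1851

First find gcd(272, 2263):
2263 = 8·272 + 87
272 = 3·87 + 11
87 = 7·11 + 10
11 = 1·10 + 1
10 = 10·1 + 0
gcd = 1, so a unique solution mod 2263 exists.
Back-substitute for the Bézout coefficients:
1 = 11 − 10
1 = −87 + 8·11
1 = 8·272 − 25·87
1 = −25·2263 + 208·272
So 272·(208) ≡ 1 (mod 2263), giving 272⁻¹ ≡ 208.
x ≡ 272⁻¹·1086 ≡ 208·1086 ≡ 1851 (mod 2263).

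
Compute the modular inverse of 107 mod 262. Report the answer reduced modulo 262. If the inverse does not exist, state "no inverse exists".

191

Extended Euclidean algorithm:
262 = 2·107 + 48
107 = 2·48 + 11
48 = 4·11 + 4
11 = 2·4 + 3
4 = 1·3 + 1
3 = 3·1 + 0
The gcd is 1. Working backward:
1 = 4 − 3
1 = −11 + 3·4
1 = 3·48 − 13·11
1 = −13·107 + 29·48
1 = 29·262 − 71·107
So 107·(-71) ≡ 1 (mod 262), and -71 ≡ 191 (mod 262).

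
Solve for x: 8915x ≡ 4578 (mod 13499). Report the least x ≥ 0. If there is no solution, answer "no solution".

5388

First find gcd(8915, 13499):
13499 = 1·8915 + 4584
8915 = 1·4584 + 4331
4584 = 1·4331 + 253
4331 = 17·253 + 30
253 = 8·30 + 13
30 = 2·13 + 4
13 = 3·4 + 1
4 = 4·1 + 0
gcd = 1, so a unique solution mod 13499 exists.
Back-substitute for the Bézout coefficients:
1 = 13 − 3·4
1 = −3·30 + 7·13
1 = 7·253 − 59·30
1 = −59·4331 + 1010·253
1 = 1010·4584 − 1069·4331
1 = −1069·8915 + 2079·4584
1 = 2079·13499 − 3148·8915
So 8915·(-3148) ≡ 1 (mod 13499), giving 8915⁻¹ ≡ 10351.
x ≡ 8915⁻¹·4578 ≡ 10351·4578 ≡ 5388 (mod 13499).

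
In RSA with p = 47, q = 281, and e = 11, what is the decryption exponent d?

φ(n) = (p−1)(q−1) = 46·280 = 12880.
Need d with 11·d ≡ 1 (mod 12880). Apply the extended Euclidean algorithm:
12880 = 1170×11 + 10
11 = 1×10 + 1
10 = 10×1 + 0
Back-substitute:
1 = 11 − 10
1 = −12880 + 1171·11
So 11·1171 ≡ 1 (mod 12880), hence d = 1171.

1171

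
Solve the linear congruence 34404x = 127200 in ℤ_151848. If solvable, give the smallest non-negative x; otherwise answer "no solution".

9140

First find gcd(34404, 151848):
151848 = 4·34404 + 14232
34404 = 2·14232 + 5940
14232 = 2·5940 + 2352
5940 = 2·2352 + 1236
2352 = 1·1236 + 1116
1236 = 1·1116 + 120
1116 = 9·120 + 36
120 = 3·36 + 12
36 = 3·12 + 0
gcd = 12 and 12 | 127200, so solutions exist. Divide through by 12: 2867x ≡ 10600 (mod 12654).
Now find 2867⁻¹ mod 12654:
12654 = 4×2867 + 1186
2867 = 2×1186 + 495
1186 = 2×495 + 196
495 = 2×196 + 103
196 = 1×103 + 93
103 = 1×93 + 10
93 = 9×10 + 3
10 = 3×3 + 1
3 = 3×1 + 0
Back-substitute:
1 = 10 − 3·3
1 = −3·93 + 28·10
1 = 28·103 − 31·93
1 = −31·196 + 59·103
1 = 59·495 − 149·196
1 = −149·1186 + 357·495
1 = 357·2867 − 863·1186
1 = −863·12654 + 3809·2867
So 2867⁻¹ ≡ 3809 (mod 12654).
Then x ≡ 3809·10600 ≡ 9140 (mod 12654); the smallest non-negative solution is x = 9140.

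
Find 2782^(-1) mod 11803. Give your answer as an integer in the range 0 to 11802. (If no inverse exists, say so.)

Extended Euclidean algorithm:
11803 = 4*2782 + 675
2782 = 4*675 + 82
675 = 8*82 + 19
82 = 4*19 + 6
19 = 3*6 + 1
6 = 6*1 + 0
The gcd is 1. Working backward:
1 = 19 − 3·6
1 = −3·82 + 13·19
1 = 13·675 − 107·82
1 = −107·2782 + 441·675
1 = 441·11803 − 1871·2782
Thus 2782·(-1871) ≡ 1 (mod 11803); reducing, -1871 mod 11803 = 9932.

9932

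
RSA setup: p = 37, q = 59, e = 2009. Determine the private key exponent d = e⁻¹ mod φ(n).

φ(n) = (p−1)(q−1) = 36·58 = 2088.
Need d with 2009·d ≡ 1 (mod 2088). Apply the extended Euclidean algorithm:
2088 = 1×2009 + 79
2009 = 25×79 + 34
79 = 2×34 + 11
34 = 3×11 + 1
11 = 11×1 + 0
Back-substitute:
1 = 34 − 3·11
1 = −3·79 + 7·34
1 = 7·2009 − 178·79
1 = −178·2088 + 185·2009
So 2009·185 ≡ 1 (mod 2088), hence d = 185.

185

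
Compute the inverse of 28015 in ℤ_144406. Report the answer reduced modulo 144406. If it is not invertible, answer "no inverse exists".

62417

Apply the Euclidean algorithm to 144406 and 28015:
144406 = 5·28015 + 4331
28015 = 6·4331 + 2029
4331 = 2·2029 + 273
2029 = 7·273 + 118
273 = 2·118 + 37
118 = 3·37 + 7
37 = 5·7 + 2
7 = 3·2 + 1
2 = 2·1 + 0
Since gcd(28015, 144406) = 1, back-substitute to write 1 as a combination:
1 = 7 − 3·2
1 = −3·37 + 16·7
1 = 16·118 − 51·37
1 = −51·273 + 118·118
1 = 118·2029 − 877·273
1 = −877·4331 + 1872·2029
1 = 1872·28015 − 12109·4331
1 = −12109·144406 + 62417·28015
So 28015·62417 ≡ 1 (mod 144406).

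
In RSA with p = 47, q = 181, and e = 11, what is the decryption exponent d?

φ(n) = (p−1)(q−1) = 46·180 = 8280.
Need d with 11·d ≡ 1 (mod 8280). Apply the extended Euclidean algorithm:
8280 = 752×11 + 8
11 = 1×8 + 3
8 = 2×3 + 2
3 = 1×2 + 1
2 = 2×1 + 0
Back-substitute:
1 = 3 − 2
1 = −8 + 3·3
1 = 3·11 − 4·8
1 = −4·8280 + 3011·11
So 11·3011 ≡ 1 (mod 8280), hence d = 3011.

3011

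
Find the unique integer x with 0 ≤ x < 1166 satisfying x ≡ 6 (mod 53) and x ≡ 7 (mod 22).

271

Write x = 6 + 53·k. Then 53·k ≡ 7 − 6 ≡ 1 (mod 22).
Need 53⁻¹ mod 22. Extended Euclid on (22, 9):
22 = 2×9 + 4
9 = 2×4 + 1
4 = 4×1 + 0
Back-substitute:
1 = 9 − 2·4
1 = −2·22 + 5·9
53⁻¹ ≡ 5 (mod 22), so k ≡ 5·1 ≡ 5 (mod 22).
x = 6 + 53·5 = 271.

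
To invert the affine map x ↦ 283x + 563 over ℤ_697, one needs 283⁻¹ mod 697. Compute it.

133

Apply the Euclidean algorithm to 697 and 283:
697 = 2*283 + 131
283 = 2*131 + 21
131 = 6*21 + 5
21 = 4*5 + 1
5 = 5*1 + 0
Since gcd(283, 697) = 1, back-substitute to write 1 as a combination:
1 = 21 − 4·5
1 = −4·131 + 25·21
1 = 25·283 − 54·131
1 = −54·697 + 133·283
So 283·133 ≡ 1 (mod 697).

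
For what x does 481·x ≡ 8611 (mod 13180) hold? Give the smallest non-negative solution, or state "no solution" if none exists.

10951

First find gcd(481, 13180):
13180 = 27·481 + 193
481 = 2·193 + 95
193 = 2·95 + 3
95 = 31·3 + 2
3 = 1·2 + 1
2 = 2·1 + 0
gcd = 1, so a unique solution mod 13180 exists.
Back-substitute for the Bézout coefficients:
1 = 3 − 2
1 = −95 + 32·3
1 = 32·193 − 65·95
1 = −65·481 + 162·193
1 = 162·13180 − 4439·481
So 481·(-4439) ≡ 1 (mod 13180), giving 481⁻¹ ≡ 8741.
x ≡ 481⁻¹·8611 ≡ 8741·8611 ≡ 10951 (mod 13180).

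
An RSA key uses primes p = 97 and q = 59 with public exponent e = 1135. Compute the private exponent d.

φ(n) = (p−1)(q−1) = 96·58 = 5568.
Need d with 1135·d ≡ 1 (mod 5568). Apply the extended Euclidean algorithm:
5568 = 4·1135 + 1028
1135 = 1·1028 + 107
1028 = 9·107 + 65
107 = 1·65 + 42
65 = 1·42 + 23
42 = 1·23 + 19
23 = 1·19 + 4
19 = 4·4 + 3
4 = 1·3 + 1
3 = 3·1 + 0
Back-substitute:
1 = 4 − 3
1 = −19 + 5·4
1 = 5·23 − 6·19
1 = −6·42 + 11·23
1 = 11·65 − 17·42
1 = −17·107 + 28·65
1 = 28·1028 − 269·107
1 = −269·1135 + 297·1028
1 = 297·5568 − 1457·1135
So 1135·(-1457) ≡ 1 (mod 5568), hence d ≡ -1457 ≡ 4111 (mod 5568).

4111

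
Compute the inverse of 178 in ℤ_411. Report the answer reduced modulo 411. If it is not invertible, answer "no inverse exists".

127

Apply the Euclidean algorithm to 411 and 178:
411 = 2*178 + 55
178 = 3*55 + 13
55 = 4*13 + 3
13 = 4*3 + 1
3 = 3*1 + 0
Since gcd(178, 411) = 1, back-substitute to write 1 as a combination:
1 = 13 − 4·3
1 = −4·55 + 17·13
1 = 17·178 − 55·55
1 = −55·411 + 127·178
So 178·127 ≡ 1 (mod 411).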